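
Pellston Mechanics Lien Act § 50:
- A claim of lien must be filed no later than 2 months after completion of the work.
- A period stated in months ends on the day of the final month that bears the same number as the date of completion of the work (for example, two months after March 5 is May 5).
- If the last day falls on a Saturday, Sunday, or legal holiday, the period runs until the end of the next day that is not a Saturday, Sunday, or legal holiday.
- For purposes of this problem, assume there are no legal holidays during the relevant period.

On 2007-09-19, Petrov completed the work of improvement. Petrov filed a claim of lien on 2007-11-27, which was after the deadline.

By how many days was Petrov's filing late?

2 months after 2007-09-19 is November 19, 2007.
November 19, 2007 is a Monday and not a legal holiday, so no extension applies.
The deadline is November 19, 2007; from November 19, 2007 to November 27, 2007 is 8 days.

8 days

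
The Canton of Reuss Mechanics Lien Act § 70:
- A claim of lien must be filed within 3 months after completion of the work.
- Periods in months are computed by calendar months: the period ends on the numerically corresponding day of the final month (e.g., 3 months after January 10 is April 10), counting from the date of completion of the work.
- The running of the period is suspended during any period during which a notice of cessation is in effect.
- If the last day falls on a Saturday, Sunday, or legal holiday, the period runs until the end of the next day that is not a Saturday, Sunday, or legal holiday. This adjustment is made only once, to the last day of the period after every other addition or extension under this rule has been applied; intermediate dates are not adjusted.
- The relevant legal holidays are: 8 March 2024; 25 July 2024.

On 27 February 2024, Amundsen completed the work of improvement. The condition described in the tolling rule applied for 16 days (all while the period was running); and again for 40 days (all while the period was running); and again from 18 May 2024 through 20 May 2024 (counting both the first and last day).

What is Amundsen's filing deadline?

3 months after 27 February 2024 is May 27, 2024.
Tolling adds 16 days: May 27, 2024 + 16 days = June 12, 2024.
Tolling adds 40 days: June 12, 2024 + 40 days = July 22, 2024.
From May 18, 2024 through May 20, 2024 inclusive is 3 days; tolling adds 3 days: July 22, 2024 + 3 days = July 25, 2024.
July 25, 2024 is a listed holiday. The next qualifying day is July 26, 2024.

July 26, 2024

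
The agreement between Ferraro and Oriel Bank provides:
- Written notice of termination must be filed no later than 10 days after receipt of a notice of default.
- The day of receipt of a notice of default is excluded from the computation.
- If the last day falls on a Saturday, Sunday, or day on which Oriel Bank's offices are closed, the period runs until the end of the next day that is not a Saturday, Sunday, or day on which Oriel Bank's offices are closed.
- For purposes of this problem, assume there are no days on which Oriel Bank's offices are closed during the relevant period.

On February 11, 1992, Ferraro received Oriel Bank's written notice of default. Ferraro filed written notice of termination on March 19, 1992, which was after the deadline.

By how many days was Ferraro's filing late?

10 days after February 11, 1992 is February 21, 1992.
February 21, 1992 is a Friday and not a day on which Oriel Bank's offices are closed, so no extension applies.
The deadline is February 21, 1992; from February 21, 1992 to March 19, 1992 is 27 days.

27 days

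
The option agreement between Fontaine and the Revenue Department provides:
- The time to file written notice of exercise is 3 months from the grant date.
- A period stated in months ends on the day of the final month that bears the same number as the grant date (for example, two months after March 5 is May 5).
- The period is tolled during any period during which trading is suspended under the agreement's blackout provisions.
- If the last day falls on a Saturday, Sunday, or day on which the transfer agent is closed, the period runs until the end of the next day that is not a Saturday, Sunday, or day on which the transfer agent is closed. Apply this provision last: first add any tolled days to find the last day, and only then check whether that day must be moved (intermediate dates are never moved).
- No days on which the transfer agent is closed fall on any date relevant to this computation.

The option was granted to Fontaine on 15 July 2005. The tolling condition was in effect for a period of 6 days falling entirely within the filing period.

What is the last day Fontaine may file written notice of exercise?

3 months after 15 July 2005 is October 15, 2005.
Tolling adds 6 days: October 15, 2005 + 6 days = October 21, 2005.
October 21, 2005 is a Friday and not a day on which the transfer agent is closed, so no extension applies.

October 21, 2005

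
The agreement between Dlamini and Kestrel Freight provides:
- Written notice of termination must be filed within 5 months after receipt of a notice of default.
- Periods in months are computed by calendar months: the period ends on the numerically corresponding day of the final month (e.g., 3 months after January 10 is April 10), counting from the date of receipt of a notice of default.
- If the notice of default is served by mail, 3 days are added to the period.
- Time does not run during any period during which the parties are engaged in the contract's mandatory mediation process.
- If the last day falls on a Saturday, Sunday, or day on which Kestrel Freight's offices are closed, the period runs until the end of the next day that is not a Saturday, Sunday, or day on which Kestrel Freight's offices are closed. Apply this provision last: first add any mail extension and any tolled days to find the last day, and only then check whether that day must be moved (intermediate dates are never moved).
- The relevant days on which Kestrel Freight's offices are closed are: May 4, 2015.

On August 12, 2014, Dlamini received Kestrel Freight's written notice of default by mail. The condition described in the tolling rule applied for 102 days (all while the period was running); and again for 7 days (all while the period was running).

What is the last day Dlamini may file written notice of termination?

May 5, 2015

5 months after August 12, 2014 is January 12, 2015.
Service was by mail, adding 3 days: January 12, 2015 + 3 days = January 15, 2015.
Tolling adds 102 days: January 15, 2015 + 102 days = April 27, 2015.
Tolling adds 7 days: April 27, 2015 + 7 days = May 4, 2015.
May 4, 2015 is a listed holiday. The next qualifying day is May 5, 2015.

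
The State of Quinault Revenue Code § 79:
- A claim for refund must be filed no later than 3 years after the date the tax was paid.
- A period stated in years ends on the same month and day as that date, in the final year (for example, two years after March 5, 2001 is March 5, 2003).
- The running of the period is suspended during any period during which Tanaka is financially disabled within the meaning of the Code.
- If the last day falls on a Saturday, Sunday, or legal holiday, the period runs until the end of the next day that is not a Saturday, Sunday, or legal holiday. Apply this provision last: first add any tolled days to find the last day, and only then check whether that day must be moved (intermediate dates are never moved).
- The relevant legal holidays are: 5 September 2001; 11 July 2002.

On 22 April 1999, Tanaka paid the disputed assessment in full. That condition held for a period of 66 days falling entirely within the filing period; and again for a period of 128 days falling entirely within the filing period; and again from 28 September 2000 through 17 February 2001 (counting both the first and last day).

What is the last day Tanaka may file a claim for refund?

3 years after 22 April 1999 is April 22, 2002.
Tolling adds 66 days: April 22, 2002 + 66 days = June 27, 2002.
Tolling adds 128 days: June 27, 2002 + 128 days = November 2, 2002.
From September 28, 2000 through February 17, 2001 inclusive is 143 days; tolling adds 143 days: November 2, 2002 + 143 days = March 25, 2003.
March 25, 2003 is a Tuesday and not a legal holiday, so no extension applies.

March 25, 2003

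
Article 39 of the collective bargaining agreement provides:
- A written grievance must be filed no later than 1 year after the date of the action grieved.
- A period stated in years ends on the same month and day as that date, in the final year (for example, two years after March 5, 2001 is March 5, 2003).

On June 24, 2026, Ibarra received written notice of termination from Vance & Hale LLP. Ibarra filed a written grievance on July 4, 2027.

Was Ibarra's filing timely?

No

1 year after June 24, 2026 is June 24, 2027.
The deadline is June 24, 2027; the filing on July 4, 2027 is after that date.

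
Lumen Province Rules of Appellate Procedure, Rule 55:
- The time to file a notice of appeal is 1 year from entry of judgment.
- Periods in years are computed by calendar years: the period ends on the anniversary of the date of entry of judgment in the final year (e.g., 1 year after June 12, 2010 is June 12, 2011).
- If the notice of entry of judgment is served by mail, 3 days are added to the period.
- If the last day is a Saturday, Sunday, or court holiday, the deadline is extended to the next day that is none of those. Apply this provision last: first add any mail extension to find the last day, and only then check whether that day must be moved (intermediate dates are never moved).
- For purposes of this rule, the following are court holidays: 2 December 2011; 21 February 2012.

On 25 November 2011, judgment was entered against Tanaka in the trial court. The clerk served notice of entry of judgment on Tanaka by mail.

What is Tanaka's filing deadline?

November 28, 2012

1 year after 25 November 2011 is November 25, 2012.
Service was by mail, adding 3 days: November 25, 2012 + 3 days = November 28, 2012.
November 28, 2012 is a Wednesday and not a court holiday, so no extension applies.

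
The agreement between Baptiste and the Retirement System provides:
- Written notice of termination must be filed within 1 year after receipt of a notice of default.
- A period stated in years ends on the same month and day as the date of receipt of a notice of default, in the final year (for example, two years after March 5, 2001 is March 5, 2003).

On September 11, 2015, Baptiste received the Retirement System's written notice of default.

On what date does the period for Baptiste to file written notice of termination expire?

September 11, 2016

1 year after September 11, 2015 is September 11, 2016.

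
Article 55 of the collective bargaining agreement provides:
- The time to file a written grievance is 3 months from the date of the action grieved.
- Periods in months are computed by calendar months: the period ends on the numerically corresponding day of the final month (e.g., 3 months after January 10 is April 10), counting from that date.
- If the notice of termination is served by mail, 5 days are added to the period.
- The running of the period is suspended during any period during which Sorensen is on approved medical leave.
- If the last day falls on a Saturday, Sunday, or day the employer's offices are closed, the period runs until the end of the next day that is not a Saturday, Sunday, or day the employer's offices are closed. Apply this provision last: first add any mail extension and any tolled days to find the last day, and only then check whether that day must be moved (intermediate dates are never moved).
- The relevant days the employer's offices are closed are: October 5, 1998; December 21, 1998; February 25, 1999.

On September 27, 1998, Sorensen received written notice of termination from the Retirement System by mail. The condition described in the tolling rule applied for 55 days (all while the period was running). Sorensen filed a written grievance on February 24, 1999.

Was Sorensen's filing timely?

3 months after September 27, 1998 is December 27, 1998.
Service was by mail, adding 5 days: December 27, 1998 + 5 days = January 1, 1999.
Tolling adds 55 days: January 1, 1999 + 55 days = February 25, 1999.
February 25, 1999 is a listed holiday. The next qualifying day is February 26, 1999.
The deadline is February 26, 1999; the filing on February 24, 1999 is on or before that date.

Yes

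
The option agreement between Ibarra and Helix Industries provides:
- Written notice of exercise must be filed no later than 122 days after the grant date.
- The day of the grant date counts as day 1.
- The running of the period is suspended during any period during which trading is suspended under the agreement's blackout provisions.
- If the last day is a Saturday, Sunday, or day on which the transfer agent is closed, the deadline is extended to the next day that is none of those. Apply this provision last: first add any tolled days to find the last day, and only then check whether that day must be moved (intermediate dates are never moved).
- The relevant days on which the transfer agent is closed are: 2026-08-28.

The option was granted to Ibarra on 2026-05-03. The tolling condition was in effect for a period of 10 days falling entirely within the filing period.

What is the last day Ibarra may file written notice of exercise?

September 11, 2026

Counting 2026-05-03 as day 1, day 122 is September 1, 2026.
Tolling adds 10 days: September 1, 2026 + 10 days = September 11, 2026.
September 11, 2026 is a Friday and not a day on which the transfer agent is closed, so no extension applies.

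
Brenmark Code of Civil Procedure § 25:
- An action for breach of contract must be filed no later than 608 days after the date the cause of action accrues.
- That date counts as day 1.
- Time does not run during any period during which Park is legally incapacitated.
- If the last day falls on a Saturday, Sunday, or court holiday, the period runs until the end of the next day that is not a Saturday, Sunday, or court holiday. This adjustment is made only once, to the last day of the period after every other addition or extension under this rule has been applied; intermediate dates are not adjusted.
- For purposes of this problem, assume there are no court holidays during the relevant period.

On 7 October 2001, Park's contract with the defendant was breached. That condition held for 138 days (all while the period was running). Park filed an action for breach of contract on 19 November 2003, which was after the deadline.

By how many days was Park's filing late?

Counting 7 October 2001 as day 1, day 608 is June 6, 2003.
Tolling adds 138 days: June 6, 2003 + 138 days = October 22, 2003.
October 22, 2003 is a Wednesday and not a court holiday, so no extension applies.
The deadline is October 22, 2003; from October 22, 2003 to November 19, 2003 is 28 days.

28 days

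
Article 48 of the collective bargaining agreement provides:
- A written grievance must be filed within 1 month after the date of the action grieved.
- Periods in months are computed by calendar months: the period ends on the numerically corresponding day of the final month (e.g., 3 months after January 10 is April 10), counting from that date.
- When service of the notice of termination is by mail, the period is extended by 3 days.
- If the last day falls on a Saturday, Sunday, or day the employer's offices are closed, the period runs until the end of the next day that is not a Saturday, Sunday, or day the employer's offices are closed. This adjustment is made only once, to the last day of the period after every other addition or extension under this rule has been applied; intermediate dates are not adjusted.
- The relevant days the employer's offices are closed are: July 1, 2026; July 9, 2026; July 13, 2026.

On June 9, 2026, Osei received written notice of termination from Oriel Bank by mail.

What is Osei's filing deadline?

1 month after June 9, 2026 is July 9, 2026.
Service was by mail, adding 3 days: July 9, 2026 + 3 days = July 12, 2026.
July 12, 2026 is Sunday; July 13, 2026 is a listed holiday. The next qualifying day is July 14, 2026.

July 14, 2026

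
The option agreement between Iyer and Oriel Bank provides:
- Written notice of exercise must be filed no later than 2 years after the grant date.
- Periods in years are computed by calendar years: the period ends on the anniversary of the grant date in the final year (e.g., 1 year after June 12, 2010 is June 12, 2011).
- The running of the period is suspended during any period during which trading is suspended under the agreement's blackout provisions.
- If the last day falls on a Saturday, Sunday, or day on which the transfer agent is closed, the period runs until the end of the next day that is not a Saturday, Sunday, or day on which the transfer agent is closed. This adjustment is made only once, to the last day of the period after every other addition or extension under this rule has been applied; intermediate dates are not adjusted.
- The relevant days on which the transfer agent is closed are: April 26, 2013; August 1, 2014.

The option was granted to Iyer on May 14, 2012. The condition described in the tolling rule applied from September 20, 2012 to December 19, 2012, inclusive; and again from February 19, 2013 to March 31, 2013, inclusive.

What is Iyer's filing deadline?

2 years after May 14, 2012 is May 14, 2014.
From September 20, 2012 through December 19, 2012 inclusive is 91 days; tolling adds 91 days: May 14, 2014 + 91 days = August 13, 2014.
From February 19, 2013 through March 31, 2013 inclusive is 41 days; tolling adds 41 days: August 13, 2014 + 41 days = September 23, 2014.
September 23, 2014 is a Tuesday and not a day on which the transfer agent is closed, so no extension applies.

September 23, 2014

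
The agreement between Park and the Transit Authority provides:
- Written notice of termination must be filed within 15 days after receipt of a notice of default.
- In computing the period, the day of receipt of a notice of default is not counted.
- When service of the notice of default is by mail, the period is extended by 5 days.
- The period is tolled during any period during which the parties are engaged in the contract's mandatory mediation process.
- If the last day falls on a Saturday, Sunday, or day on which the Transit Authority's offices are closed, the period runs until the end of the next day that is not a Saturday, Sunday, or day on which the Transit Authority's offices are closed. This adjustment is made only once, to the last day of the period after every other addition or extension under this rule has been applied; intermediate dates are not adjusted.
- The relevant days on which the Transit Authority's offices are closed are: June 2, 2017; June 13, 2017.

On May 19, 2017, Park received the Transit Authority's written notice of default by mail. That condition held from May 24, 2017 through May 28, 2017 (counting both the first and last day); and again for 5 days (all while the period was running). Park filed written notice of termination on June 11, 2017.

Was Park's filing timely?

15 days after May 19, 2017 is June 3, 2017.
Service was by mail, adding 5 days: June 3, 2017 + 5 days = June 8, 2017.
From May 24, 2017 through May 28, 2017 inclusive is 5 days; tolling adds 5 days: June 8, 2017 + 5 days = June 13, 2017.
Tolling adds 5 days: June 13, 2017 + 5 days = June 18, 2017.
June 18, 2017 is Sunday. The next qualifying day is June 19, 2017.
The deadline is June 19, 2017; the filing on June 11, 2017 is on or before that date.

Yes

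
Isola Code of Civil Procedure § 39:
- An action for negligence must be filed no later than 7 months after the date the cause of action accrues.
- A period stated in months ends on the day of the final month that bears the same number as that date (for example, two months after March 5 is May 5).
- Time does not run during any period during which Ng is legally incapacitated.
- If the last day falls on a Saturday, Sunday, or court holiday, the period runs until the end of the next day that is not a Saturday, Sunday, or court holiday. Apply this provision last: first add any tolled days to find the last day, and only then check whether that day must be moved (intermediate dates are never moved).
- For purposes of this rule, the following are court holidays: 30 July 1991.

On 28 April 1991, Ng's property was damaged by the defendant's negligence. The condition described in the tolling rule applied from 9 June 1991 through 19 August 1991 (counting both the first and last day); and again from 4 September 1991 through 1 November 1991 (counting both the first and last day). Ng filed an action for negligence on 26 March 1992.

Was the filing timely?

7 months after 28 April 1991 is November 28, 1991.
From June 9, 1991 through August 19, 1991 inclusive is 72 days; tolling adds 72 days: November 28, 1991 + 72 days = February 8, 1992.
From September 4, 1991 through November 1, 1991 inclusive is 59 days; tolling adds 59 days: February 8, 1992 + 59 days = April 7, 1992.
April 7, 1992 is a Tuesday and not a court holiday, so no extension applies.
The deadline is April 7, 1992; the filing on March 26, 1992 is on or before that date.

Yes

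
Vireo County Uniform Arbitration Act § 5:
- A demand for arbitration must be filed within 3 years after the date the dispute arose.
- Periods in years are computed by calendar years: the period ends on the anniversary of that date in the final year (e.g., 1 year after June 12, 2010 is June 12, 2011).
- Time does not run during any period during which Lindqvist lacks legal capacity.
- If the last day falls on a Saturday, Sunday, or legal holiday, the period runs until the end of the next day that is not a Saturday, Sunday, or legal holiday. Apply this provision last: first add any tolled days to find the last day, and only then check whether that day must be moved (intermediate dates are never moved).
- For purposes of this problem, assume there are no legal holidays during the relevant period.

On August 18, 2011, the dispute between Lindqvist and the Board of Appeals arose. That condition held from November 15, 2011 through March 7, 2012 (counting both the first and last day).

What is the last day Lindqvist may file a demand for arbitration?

3 years after August 18, 2011 is August 18, 2014.
From November 15, 2011 through March 7, 2012 inclusive is 114 days; tolling adds 114 days: August 18, 2014 + 114 days = December 10, 2014.
December 10, 2014 is a Wednesday and not a legal holiday, so no extension applies.

December 10, 2014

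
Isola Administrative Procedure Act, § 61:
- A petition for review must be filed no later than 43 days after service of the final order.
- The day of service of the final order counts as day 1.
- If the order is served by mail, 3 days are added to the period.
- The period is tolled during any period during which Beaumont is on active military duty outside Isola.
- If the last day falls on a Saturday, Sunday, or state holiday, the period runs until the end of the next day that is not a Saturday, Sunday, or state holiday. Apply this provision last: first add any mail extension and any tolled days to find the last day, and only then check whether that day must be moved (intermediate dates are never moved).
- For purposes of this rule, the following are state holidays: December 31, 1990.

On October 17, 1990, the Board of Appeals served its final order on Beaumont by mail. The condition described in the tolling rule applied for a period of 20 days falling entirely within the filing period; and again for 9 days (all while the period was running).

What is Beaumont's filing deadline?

January 1, 1991

Counting October 17, 1990 as day 1, day 43 is November 28, 1990.
Service was by mail, adding 3 days: November 28, 1990 + 3 days = December 1, 1990.
Tolling adds 20 days: December 1, 1990 + 20 days = December 21, 1990.
Tolling adds 9 days: December 21, 1990 + 9 days = December 30, 1990.
December 30, 1990 is Sunday; December 31, 1990 is a listed holiday. The next qualifying day is January 1, 1991.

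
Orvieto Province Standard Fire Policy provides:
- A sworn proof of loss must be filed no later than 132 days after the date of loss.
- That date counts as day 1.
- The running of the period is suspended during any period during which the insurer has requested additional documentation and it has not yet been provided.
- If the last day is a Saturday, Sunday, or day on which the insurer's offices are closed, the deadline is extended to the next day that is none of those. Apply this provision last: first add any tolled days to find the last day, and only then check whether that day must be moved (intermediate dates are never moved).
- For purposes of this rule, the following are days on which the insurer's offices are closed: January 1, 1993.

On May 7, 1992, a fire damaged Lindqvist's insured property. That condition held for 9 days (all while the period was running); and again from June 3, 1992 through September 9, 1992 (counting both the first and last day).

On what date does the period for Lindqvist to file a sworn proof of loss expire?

January 4, 1993

Counting May 7, 1992 as day 1, day 132 is September 15, 1992.
Tolling adds 9 days: September 15, 1992 + 9 days = September 24, 1992.
From June 3, 1992 through September 9, 1992 inclusive is 99 days; tolling adds 99 days: September 24, 1992 + 99 days = January 1, 1993.
January 1, 1993 is a listed holiday; January 2, 1993 is Saturday; January 3, 1993 is Sunday. The next qualifying day is January 4, 1993.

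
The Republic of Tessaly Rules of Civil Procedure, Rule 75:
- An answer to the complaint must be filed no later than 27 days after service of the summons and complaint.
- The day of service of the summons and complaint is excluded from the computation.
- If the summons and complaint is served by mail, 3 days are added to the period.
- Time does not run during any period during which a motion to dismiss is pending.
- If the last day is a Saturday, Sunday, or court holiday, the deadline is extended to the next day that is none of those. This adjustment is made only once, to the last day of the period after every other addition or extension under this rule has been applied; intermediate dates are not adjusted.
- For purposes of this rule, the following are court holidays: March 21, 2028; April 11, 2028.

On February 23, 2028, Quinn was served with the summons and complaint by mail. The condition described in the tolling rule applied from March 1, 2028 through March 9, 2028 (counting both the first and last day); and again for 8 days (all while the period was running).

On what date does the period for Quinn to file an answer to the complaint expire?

27 days after February 23, 2028 is March 21, 2028.
Service was by mail, adding 3 days: March 21, 2028 + 3 days = March 24, 2028.
From March 1, 2028 through March 9, 2028 inclusive is 9 days; tolling adds 9 days: March 24, 2028 + 9 days = April 2, 2028.
Tolling adds 8 days: April 2, 2028 + 8 days = April 10, 2028.
April 10, 2028 is a Monday and not a court holiday, so no extension applies.

April 10, 2028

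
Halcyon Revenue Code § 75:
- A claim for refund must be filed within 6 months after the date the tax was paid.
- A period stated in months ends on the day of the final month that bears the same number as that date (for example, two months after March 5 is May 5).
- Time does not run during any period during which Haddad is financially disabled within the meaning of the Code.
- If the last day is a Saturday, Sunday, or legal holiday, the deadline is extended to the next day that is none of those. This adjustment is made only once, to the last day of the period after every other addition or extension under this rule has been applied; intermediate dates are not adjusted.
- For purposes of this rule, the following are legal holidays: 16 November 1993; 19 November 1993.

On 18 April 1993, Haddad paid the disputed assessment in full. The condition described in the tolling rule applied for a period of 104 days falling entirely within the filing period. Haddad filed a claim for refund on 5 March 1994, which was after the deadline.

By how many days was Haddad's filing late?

33 days

6 months after 18 April 1993 is October 18, 1993.
Tolling adds 104 days: October 18, 1993 + 104 days = January 30, 1994.
January 30, 1994 is Sunday. The next qualifying day is January 31, 1994.
The deadline is January 31, 1994; from January 31, 1994 to March 5, 1994 is 33 days.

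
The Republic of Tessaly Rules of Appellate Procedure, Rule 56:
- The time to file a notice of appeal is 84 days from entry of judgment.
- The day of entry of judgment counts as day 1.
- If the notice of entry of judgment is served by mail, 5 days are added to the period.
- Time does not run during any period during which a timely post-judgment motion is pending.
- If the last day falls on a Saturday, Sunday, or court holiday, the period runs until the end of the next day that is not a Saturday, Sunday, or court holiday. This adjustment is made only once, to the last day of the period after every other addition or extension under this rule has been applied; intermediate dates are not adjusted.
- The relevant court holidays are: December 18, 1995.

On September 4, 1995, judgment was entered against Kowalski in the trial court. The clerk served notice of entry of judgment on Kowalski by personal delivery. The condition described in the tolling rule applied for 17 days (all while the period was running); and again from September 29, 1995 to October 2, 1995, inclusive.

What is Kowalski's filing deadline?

December 19, 1995

Counting September 4, 1995 as day 1, day 84 is November 26, 1995.
Service was not by mail, so no mail extension applies.
Tolling adds 17 days: November 26, 1995 + 17 days = December 13, 1995.
From September 29, 1995 through October 2, 1995 inclusive is 4 days; tolling adds 4 days: December 13, 1995 + 4 days = December 17, 1995.
December 17, 1995 is Sunday; December 18, 1995 is a listed holiday. The next qualifying day is December 19, 1995.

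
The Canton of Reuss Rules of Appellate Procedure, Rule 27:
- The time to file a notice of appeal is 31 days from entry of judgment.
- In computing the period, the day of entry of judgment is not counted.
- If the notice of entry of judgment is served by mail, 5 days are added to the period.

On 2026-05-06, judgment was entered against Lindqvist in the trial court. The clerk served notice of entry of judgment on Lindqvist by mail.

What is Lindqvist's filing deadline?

June 11, 2026

31 days after 2026-05-06 is June 6, 2026.
Service was by mail, adding 5 days: June 6, 2026 + 5 days = June 11, 2026.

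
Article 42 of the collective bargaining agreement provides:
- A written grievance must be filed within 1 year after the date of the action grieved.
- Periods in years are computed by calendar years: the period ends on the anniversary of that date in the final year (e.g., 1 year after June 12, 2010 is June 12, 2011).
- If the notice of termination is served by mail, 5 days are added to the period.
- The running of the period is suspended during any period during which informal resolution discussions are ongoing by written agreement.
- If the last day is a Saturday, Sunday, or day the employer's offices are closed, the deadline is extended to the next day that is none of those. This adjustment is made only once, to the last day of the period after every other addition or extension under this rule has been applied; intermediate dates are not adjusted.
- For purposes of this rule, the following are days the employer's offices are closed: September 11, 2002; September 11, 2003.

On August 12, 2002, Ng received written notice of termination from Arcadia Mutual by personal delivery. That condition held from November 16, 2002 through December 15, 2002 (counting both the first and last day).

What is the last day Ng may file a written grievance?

September 12, 2003

1 year after August 12, 2002 is August 12, 2003.
Service was not by mail, so no mail extension applies.
From November 16, 2002 through December 15, 2002 inclusive is 30 days; tolling adds 30 days: August 12, 2003 + 30 days = September 11, 2003.
September 11, 2003 is a listed holiday. The next qualifying day is September 12, 2003.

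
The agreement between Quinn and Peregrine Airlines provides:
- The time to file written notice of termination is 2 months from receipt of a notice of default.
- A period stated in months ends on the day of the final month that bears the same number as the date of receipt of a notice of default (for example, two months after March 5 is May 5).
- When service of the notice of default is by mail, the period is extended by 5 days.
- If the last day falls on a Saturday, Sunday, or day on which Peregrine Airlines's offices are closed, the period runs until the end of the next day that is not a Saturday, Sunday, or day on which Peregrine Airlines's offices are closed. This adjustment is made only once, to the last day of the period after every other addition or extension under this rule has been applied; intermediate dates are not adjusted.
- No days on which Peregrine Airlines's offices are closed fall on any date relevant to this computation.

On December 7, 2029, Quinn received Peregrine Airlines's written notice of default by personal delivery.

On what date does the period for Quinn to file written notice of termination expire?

2 months after December 7, 2029 is February 7, 2030.
Service was not by mail, so no mail extension applies.
February 7, 2030 is a Thursday and not a day on which Peregrine Airlines's offices are closed, so no extension applies.

February 7, 2030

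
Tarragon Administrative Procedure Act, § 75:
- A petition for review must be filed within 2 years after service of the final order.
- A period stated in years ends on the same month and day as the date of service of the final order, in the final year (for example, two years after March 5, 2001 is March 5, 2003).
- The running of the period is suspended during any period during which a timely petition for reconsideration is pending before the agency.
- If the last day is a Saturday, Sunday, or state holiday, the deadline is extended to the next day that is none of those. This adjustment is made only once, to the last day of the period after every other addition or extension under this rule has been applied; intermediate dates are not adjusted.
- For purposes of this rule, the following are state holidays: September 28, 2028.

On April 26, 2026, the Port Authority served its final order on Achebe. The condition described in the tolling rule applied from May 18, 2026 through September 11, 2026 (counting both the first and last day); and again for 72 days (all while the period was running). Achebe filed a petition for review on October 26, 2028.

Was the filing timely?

2 years after April 26, 2026 is April 26, 2028.
From May 18, 2026 through September 11, 2026 inclusive is 117 days; tolling adds 117 days: April 26, 2028 + 117 days = August 21, 2028.
Tolling adds 72 days: August 21, 2028 + 72 days = November 1, 2028.
November 1, 2028 is a Wednesday and not a state holiday, so no extension applies.
The deadline is November 1, 2028; the filing on October 26, 2028 is on or before that date.

Yes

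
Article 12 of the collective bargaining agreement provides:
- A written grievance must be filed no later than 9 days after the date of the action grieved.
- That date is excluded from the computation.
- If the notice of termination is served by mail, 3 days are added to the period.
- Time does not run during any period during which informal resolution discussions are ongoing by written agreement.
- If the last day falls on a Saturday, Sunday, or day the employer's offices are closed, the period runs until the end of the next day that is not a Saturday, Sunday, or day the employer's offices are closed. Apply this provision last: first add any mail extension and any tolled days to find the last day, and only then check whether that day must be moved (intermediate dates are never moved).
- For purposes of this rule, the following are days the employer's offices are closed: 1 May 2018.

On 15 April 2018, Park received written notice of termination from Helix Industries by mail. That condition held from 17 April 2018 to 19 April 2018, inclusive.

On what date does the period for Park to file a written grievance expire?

9 days after 15 April 2018 is April 24, 2018.
Service was by mail, adding 3 days: April 24, 2018 + 3 days = April 27, 2018.
From April 17, 2018 through April 19, 2018 inclusive is 3 days; tolling adds 3 days: April 27, 2018 + 3 days = April 30, 2018.
April 30, 2018 is a Monday and not a day the employer's offices are closed, so no extension applies.

April 30, 2018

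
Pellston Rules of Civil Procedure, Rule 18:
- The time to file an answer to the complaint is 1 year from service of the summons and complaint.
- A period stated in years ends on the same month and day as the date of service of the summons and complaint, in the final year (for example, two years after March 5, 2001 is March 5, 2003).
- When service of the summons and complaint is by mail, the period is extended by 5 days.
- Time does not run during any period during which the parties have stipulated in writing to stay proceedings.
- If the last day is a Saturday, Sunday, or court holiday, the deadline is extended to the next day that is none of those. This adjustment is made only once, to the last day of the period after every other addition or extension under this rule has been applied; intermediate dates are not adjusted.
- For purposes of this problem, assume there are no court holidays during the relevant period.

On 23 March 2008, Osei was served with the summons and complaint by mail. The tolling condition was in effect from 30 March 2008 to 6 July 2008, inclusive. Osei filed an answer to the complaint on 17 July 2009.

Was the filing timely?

1 year after 23 March 2008 is March 23, 2009.
Service was by mail, adding 5 days: March 23, 2009 + 5 days = March 28, 2009.
From March 30, 2008 through July 6, 2008 inclusive is 99 days; tolling adds 99 days: March 28, 2009 + 99 days = July 5, 2009.
July 5, 2009 is Sunday. The next qualifying day is July 6, 2009.
The deadline is July 6, 2009; the filing on July 17, 2009 is after that date.

No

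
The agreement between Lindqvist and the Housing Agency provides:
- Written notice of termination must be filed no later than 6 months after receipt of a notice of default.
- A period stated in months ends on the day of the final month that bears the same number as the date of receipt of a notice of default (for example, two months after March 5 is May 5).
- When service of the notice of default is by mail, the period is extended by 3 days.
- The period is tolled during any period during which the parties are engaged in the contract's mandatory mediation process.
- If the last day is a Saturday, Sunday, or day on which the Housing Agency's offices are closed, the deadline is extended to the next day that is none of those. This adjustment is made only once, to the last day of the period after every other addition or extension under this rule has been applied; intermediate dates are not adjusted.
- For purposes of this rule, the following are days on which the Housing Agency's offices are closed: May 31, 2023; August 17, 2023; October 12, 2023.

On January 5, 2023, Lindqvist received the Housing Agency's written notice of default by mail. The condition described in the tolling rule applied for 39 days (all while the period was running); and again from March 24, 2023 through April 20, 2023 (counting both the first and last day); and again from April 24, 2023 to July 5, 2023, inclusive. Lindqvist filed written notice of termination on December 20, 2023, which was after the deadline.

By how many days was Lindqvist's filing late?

23 days

6 months after January 5, 2023 is July 5, 2023.
Service was by mail, adding 3 days: July 5, 2023 + 3 days = July 8, 2023.
Tolling adds 39 days: July 8, 2023 + 39 days = August 16, 2023.
From March 24, 2023 through April 20, 2023 inclusive is 28 days; tolling adds 28 days: August 16, 2023 + 28 days = September 13, 2023.
From April 24, 2023 through July 5, 2023 inclusive is 73 days; tolling adds 73 days: September 13, 2023 + 73 days = November 25, 2023.
November 25, 2023 is Saturday; November 26, 2023 is Sunday. The next qualifying day is November 27, 2023.
The deadline is November 27, 2023; from November 27, 2023 to December 20, 2023 is 23 days.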